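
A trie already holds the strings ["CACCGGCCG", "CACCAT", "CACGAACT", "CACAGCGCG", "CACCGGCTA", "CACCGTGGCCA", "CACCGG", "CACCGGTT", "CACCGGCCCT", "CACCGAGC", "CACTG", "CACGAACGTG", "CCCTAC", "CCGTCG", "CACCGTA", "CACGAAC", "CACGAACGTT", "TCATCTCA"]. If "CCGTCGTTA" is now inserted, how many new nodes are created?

3

Walking "CCGTCGTTA" from the root, the first 6 characters ("CCGTCG") follow existing edges; "T" is the first miss.
New nodes needed: |"CCGTCGTTA"| − 6 = 9 − 6 = 3.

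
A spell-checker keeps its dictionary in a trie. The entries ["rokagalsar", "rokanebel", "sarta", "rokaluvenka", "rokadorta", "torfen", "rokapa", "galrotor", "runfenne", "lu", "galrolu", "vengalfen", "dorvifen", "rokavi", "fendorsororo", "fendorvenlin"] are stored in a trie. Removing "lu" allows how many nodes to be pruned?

2

A node on "lu"'s path can go only if nothing else ends at it or branches off below it.
No other word shares any prefix with "lu", so all 2 of its nodes go.
Nodes removed: 2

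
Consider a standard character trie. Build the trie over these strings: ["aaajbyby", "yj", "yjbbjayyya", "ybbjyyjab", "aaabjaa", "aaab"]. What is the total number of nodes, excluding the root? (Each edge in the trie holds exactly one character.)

30

Count nodes per top-level branch (shared prefixes stored once):
  'a'-branch (aaab, aaabjaa, aaajbyby): 12 nodes
  'y'-branch (ybbjyyjab, yj, yjbbjayyya): 18 nodes
Sum: 30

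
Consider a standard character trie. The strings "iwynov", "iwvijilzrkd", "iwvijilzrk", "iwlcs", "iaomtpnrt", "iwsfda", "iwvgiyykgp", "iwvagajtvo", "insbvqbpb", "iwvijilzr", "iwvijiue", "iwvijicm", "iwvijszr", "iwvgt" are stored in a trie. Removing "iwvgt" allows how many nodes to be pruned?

1

A node on "iwvgt"'s path can go only if nothing else ends at it or branches off below it.
The suffix "t" (1 node) is used only by "iwvgt"; the node for "iwvg" still has the child "i", so pruning stops there.
Nodes removed: 1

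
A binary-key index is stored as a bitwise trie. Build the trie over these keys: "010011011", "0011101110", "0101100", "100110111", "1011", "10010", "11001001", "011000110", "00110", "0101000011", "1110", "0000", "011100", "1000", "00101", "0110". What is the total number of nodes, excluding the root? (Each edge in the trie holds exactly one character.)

Count nodes per top-level branch (shared prefixes stored once):
  '0'-branch (0000, 00101, 00110, 0011101110, 010011011, 0101000011, 0101100, 0110, 011000110, 011100): 43 nodes
  '1'-branch (1000, 10010, 100110111, 1011, 11001001, 1110): 22 nodes
Sum: 65

65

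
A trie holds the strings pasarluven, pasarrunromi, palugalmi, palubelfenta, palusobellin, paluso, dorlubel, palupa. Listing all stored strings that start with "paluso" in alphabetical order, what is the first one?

paluso

Words with prefix "paluso", in lexicographic order: "paluso", "palusobellin"
Position 1: paluso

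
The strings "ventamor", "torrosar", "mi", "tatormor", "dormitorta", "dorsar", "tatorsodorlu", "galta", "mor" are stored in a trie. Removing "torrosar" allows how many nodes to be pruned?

7

A node on "torrosar"'s path can go only if nothing else ends at it or branches off below it.
The suffix "orrosar" (7 nodes) is used only by "torrosar"; the node for "t" still has the child "a", so pruning stops there.
Nodes removed: 7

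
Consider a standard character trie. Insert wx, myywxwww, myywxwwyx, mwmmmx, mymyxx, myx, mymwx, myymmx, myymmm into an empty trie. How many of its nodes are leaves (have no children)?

A leaf is a node with no children — equivalently, the end of a word that is not a proper prefix of any other stored word.
Those words: "mwmmmx", "mymwx", "mymyxx", "myx", "myymmm", "myymmx", "myywxwww", "myywxwwyx", "wx"
Leaf count: 9

9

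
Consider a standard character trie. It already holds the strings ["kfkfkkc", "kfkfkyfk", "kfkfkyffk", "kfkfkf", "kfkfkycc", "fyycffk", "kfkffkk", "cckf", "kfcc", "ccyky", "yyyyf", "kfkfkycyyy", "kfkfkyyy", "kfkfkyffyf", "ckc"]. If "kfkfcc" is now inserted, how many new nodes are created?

2

Walking "kfkfcc" from the root, the first 4 characters ("kfkf") follow existing edges; "c" is the first miss.
New nodes needed: |"kfkfcc"| − 4 = 6 − 4 = 2.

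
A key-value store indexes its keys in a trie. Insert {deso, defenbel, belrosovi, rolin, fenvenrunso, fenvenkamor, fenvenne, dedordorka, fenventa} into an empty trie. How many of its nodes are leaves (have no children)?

9

Leaves are exactly the stored words that no other stored word extends.
Those words: "belrosovi", "dedordorka", "defenbel", "deso", "fenvenkamor", "fenvenne", "fenvenrunso", "fenventa", "rolin"
Leaf count: 9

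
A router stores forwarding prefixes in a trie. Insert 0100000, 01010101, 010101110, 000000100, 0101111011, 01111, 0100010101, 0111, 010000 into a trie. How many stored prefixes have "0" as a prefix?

9

Walk to "0"; the words in its subtree are exactly those with that prefix.
Words under "0": 000000100, 010000, 0100000, 0100010101, 01010101, 010101110, 0101111011, 0111, 01111
Count: 9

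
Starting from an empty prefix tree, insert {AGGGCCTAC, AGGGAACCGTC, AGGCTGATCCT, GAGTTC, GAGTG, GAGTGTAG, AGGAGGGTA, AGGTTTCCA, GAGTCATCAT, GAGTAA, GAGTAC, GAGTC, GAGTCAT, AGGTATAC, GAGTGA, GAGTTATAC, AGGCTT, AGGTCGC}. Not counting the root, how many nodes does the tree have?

68

Trace insertions, counting only characters that open a new branch:
  "AGGGCCTAC" → 9 new (A, G, G, G, C, C, T, A, C)
  "AGGGAACCGTC" → prefix "AGGG" already present; 7 new (A, A, C, C, G, T, C)
  "AGGCTGATCCT" → prefix "AGG" already present; 8 new (C, T, G, A, T, C, C, T)
  "GAGTTC" → 6 new (G, A, G, T, T, C)
  "GAGTG" → prefix "GAGT" already present; 1 new (G)
  "GAGTGTAG" → prefix "GAGTG" already present; 3 new (T, A, G)
  "AGGAGGGTA" → prefix "AGG" already present; 6 new (A, G, G, G, T, A)
  "AGGTTTCCA" → prefix "AGG" already present; 6 new (T, T, T, C, C, A)
  "GAGTCATCAT" → prefix "GAGT" already present; 6 new (C, A, T, C, A, T)
  "GAGTAA" → prefix "GAGT" already present; 2 new (A, A)
  "GAGTAC" → prefix "GAGTA" already present; 1 new (C)
  "GAGTC" → prefix "GAGTC" already present; 0 new (none)
  "GAGTCAT" → prefix "GAGTCAT" already present; 0 new (none)
  "AGGTATAC" → prefix "AGGT" already present; 4 new (A, T, A, C)
  "GAGTGA" → prefix "GAGTG" already present; 1 new (A)
  "GAGTTATAC" → prefix "GAGTT" already present; 4 new (A, T, A, C)
  "AGGCTT" → prefix "AGGCT" already present; 1 new (T)
  "AGGTCGC" → prefix "AGGT" already present; 3 new (C, G, C)
Total nodes = 9 + 7 + 8 + 6 + 1 + 3 + 6 + 6 + 6 + 2 + 1 + 0 + 0 + 4 + 1 + 4 + 1 + 3 = 68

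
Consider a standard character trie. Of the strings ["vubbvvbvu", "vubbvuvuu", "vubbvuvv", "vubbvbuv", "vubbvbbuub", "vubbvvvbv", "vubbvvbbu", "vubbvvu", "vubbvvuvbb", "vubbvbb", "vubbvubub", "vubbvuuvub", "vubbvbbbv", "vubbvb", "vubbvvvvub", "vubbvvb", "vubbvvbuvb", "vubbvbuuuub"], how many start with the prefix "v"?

18

Filter for entries beginning with "v":
Matches: "vubbvb", "vubbvbb", "vubbvbbbv", "vubbvbbuub", "vubbvbuuuub", "vubbvbuv", "vubbvubub", "vubbvuuvub", "vubbvuvuu", "vubbvuvv", "vubbvvb", "vubbvvbbu", "vubbvvbuvb", "vubbvvbvu", "vubbvvu", "vubbvvuvbb", "vubbvvvbv", "vubbvvvvub"
Count: 18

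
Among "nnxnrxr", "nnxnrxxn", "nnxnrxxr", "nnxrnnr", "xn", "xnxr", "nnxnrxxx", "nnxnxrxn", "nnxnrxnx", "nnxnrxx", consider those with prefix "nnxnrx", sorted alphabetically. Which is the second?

Words with prefix "nnxnrx", in lexicographic order: "nnxnrxnx", "nnxnrxr", "nnxnrxx", "nnxnrxxn", "nnxnrxxr", "nnxnrxxx"
The 2nd is nnxnrxr.

nnxnrxr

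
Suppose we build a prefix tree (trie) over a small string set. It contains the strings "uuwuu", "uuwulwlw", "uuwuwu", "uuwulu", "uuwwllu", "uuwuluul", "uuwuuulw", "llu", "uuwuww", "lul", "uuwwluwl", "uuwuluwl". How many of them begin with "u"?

10

Walk to "u"; the words in its subtree are exactly those with that prefix.
Matches: "uuwulu", "uuwuluul", "uuwuluwl", "uuwulwlw", "uuwuu", "uuwuuulw", "uuwuwu", "uuwuww", "uuwwllu", "uuwwluwl"
Count: 10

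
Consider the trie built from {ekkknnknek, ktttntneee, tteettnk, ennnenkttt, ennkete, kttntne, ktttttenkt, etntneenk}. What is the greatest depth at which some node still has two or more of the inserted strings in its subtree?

4

Equivalently: take the maximum, over all pairs, of their longest common prefix length.
e.g. "ktttntneee" and "ktttttenkt" share the prefix "kttt" of length 4; no pair shares a longer one.
Longest shared-prefix length: 4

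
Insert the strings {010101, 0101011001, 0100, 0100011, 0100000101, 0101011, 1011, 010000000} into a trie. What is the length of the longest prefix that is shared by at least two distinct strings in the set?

Equivalently: take the maximum, over all pairs, of their longest common prefix length.
e.g. "010000000" and "0100000101" share the prefix "0100000" of length 7; no pair shares a longer one.
Longest shared-prefix length: 7

7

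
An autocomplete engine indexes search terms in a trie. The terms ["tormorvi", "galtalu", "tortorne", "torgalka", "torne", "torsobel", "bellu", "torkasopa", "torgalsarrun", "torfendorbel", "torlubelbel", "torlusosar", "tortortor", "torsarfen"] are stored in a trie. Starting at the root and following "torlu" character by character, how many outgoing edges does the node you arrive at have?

2

The children of the "torlu" node are the distinct next characters among strings starting with "torlu".
Characters that immediately follow "torlu" among the stored strings: {b, s}.
That node has 2 child edges.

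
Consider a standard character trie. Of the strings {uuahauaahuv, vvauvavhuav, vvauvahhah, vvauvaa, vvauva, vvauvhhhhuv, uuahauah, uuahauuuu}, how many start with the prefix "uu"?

3

Traverse to the node for "uu", then collect every word in that subtree.
Matches: "uuahauaahuv", "uuahauah", "uuahauuuu"
Count: 3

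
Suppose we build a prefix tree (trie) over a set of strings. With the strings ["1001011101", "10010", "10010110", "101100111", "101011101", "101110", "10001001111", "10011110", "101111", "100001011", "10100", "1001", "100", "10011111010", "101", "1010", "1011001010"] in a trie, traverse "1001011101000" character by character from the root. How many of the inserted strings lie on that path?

4

Walk "1001011101000" from the root; an end-of-word marker is hit whenever a stored word is a prefix of "1001011101000".
Prefixes of the query that are stored words: "100", "1001", "10010", "1001011101"
Count: 4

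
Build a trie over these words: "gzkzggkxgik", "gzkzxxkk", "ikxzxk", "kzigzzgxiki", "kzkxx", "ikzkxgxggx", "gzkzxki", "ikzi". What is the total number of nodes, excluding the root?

46

Insert word by word; a character creates a node only if that edge doesn't already exist:
  "gzkzggkxgik" → 11 new (g, z, k, z, g, g, k, x, g, i, k)
  "gzkzxxkk" → prefix "gzkz" already present; 4 new (x, x, k, k)
  "ikxzxk" → 6 new (i, k, x, z, x, k)
  "kzigzzgxiki" → 11 new (k, z, i, g, z, z, g, x, i, k, i)
  "kzkxx" → prefix "kz" already present; 3 new (k, x, x)
  "ikzkxgxggx" → prefix "ik" already present; 8 new (z, k, x, g, x, g, g, x)
  "gzkzxki" → prefix "gzkzx" already present; 2 new (k, i)
  "ikzi" → prefix "ikz" already present; 1 new (i)
Total nodes = 11 + 4 + 6 + 11 + 3 + 8 + 2 + 1 = 46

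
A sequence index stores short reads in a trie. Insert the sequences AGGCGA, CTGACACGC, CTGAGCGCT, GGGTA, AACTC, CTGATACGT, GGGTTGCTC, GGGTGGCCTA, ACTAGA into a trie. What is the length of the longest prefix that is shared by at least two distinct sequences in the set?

4

Look for the deepest trie node that still has at least two words in its subtree.
e.g. "CTGACACGC" and "CTGAGCGCT" share the prefix "CTGA" of length 4; no pair shares a longer one.
Longest shared-prefix length: 4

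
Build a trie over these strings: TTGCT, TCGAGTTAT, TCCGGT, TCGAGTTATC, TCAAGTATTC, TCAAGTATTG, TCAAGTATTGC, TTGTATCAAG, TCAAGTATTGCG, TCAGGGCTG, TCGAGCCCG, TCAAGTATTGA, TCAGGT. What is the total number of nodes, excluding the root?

48

Count nodes per top-level branch (shared prefixes stored once):
  'T'-branch (TCAAGTATTC, TCAAGTATTG, TCAAGTATTGA, TCAAGTATTGC, TCAAGTATTGCG, TCAGGGCTG, TCAGGT, TCCGGT, TCGAGCCCG, TCGAGTTAT, TCGAGTTATC, TTGCT, TTGTATCAAG): 48 nodes
Sum: 48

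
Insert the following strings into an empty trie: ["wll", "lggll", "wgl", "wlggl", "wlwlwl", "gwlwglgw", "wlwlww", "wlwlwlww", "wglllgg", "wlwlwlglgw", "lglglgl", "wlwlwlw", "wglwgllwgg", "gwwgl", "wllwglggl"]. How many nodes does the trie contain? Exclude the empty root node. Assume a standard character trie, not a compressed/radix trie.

57

Count nodes per top-level branch (shared prefixes stored once):
  'g'-branch (gwlwglgw, gwwgl): 11 nodes
  'l'-branch (lggll, lglglgl): 10 nodes
  'w'-branch (wgl, wglllgg, wglwgllwgg, wlggl, wll, wllwglggl, wlwlwl, wlwlwlglgw, wlwlwlw, wlwlwlww, wlwlww): 36 nodes
Sum: 57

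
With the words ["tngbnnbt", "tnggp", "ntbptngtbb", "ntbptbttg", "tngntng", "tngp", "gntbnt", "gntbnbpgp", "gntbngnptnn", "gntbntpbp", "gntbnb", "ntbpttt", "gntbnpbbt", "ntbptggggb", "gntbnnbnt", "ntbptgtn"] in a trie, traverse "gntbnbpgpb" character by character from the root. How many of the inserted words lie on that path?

Check each prefix of "gntbnbpgpb" against the stored set — each match is an end-marker on the path.
Prefixes of the query that are stored words: "gntbnb", "gntbnbpgp"
Count: 2

2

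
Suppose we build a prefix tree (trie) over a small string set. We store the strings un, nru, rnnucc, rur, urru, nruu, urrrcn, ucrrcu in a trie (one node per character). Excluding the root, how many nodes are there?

25

Insert word by word; a character creates a node only if that edge doesn't already exist:
  "un" → 2 new (u, n)
  "nru" → 3 new (n, r, u)
  "rnnucc" → 6 new (r, n, n, u, c, c)
  "rur" → prefix "r" already present; 2 new (u, r)
  "urru" → prefix "u" already present; 3 new (r, r, u)
  "nruu" → prefix "nru" already present; 1 new (u)
  "urrrcn" → prefix "urr" already present; 3 new (r, c, n)
  "ucrrcu" → prefix "u" already present; 5 new (c, r, r, c, u)
Total nodes = 2 + 3 + 6 + 2 + 3 + 1 + 3 + 5 = 25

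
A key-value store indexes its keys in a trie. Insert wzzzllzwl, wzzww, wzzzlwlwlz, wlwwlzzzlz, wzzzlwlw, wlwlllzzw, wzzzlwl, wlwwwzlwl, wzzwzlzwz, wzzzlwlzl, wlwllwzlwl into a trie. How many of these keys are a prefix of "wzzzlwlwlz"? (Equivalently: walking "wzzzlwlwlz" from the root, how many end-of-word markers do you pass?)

Check each prefix of "wzzzlwlwlz" against the stored set — each match is an end-marker on the path.
Prefixes of the query that are stored words: "wzzzlwl", "wzzzlwlw", "wzzzlwlwlz"
Count: 3

3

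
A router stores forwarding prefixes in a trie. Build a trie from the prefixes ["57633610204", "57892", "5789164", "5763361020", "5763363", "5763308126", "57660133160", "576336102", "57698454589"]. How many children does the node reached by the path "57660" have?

1

The children of the "57660" node are the distinct next characters among strings starting with "57660".
Distinct next characters after "57660": 1.
That node has 1 child edge.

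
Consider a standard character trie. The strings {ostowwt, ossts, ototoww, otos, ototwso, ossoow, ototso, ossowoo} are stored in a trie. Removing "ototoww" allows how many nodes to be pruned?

3

Walk "ototoww" from the leaf back toward the root, removing each node that no remaining word uses.
The suffix "oww" (3 nodes) is used only by "ototoww"; the node for "otot" still has the child "w", so pruning stops there.
Nodes removed: 3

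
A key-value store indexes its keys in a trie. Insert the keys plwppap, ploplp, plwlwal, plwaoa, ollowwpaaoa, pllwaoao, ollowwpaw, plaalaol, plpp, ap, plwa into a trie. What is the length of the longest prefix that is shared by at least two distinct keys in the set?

Equivalently: take the maximum, over all pairs, of their longest common prefix length.
"ollowwpaaoa" and "ollowwpaw" agree on "ollowwpa" (8 characters) before diverging; nothing deeper is shared.
Longest shared-prefix length: 8

8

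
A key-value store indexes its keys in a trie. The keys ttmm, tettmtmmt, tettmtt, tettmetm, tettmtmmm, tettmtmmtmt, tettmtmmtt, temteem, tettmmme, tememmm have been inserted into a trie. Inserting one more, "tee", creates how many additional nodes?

The longest prefix of "tee" already in the trie is "te" (length 2).
New nodes needed: |"tee"| − 2 = 3 − 2 = 1.

1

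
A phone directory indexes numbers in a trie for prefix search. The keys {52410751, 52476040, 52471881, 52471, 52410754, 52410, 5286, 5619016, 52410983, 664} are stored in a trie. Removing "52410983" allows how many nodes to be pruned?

A node on "52410983"'s path can go only if nothing else ends at it or branches off below it.
The suffix "983" (3 nodes) is used only by "52410983"; the node for "52410" still has the child "7", so pruning stops there.
Nodes removed: 3

3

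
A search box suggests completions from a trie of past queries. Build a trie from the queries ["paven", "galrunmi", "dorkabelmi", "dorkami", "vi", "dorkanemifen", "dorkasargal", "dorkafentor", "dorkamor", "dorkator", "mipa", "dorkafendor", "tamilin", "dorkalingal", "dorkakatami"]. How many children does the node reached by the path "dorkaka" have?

Follow the path "dorkaka" to its node, then look at its outgoing edges.
Distinct next characters after "dorkaka": t.
That node has 1 child edge.

1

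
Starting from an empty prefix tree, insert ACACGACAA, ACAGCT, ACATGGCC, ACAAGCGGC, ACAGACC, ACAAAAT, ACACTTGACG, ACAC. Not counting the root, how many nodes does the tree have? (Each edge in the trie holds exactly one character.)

35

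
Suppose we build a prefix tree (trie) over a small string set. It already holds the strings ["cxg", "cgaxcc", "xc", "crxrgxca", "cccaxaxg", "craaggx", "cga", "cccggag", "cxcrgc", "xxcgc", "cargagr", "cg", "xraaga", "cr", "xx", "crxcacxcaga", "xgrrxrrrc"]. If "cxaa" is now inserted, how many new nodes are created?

2

"cx" is already a path in the trie; the remaining "aa" must be added.
New nodes needed: |"cxaa"| − 2 = 4 − 2 = 2.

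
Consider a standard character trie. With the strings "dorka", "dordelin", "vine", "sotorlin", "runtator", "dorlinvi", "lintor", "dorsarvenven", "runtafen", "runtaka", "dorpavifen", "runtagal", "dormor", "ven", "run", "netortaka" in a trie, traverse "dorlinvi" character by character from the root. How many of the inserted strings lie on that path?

Walk "dorlinvi" from the root; an end-of-word marker is hit whenever a stored word is a prefix of "dorlinvi".
Prefixes of the query that are stored words: "dorlinvi"
Count: 1

1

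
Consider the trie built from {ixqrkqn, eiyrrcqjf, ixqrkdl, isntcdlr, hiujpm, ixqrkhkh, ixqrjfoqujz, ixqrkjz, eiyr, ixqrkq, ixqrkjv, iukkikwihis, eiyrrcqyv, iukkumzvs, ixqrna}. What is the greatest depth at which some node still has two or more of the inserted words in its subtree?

7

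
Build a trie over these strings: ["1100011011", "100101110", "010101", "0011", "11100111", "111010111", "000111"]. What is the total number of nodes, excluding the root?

Insert word by word; a character creates a node only if that edge doesn't already exist:
  "1100011011" → 10 new (1, 1, 0, 0, 0, 1, 1, 0, 1, 1)
  "100101110" → prefix "1" already present; 8 new (0, 0, 1, 0, 1, 1, 1, 0)
  "010101" → 6 new (0, 1, 0, 1, 0, 1)
  "0011" → prefix "0" already present; 3 new (0, 1, 1)
  "11100111" → prefix "11" already present; 6 new (1, 0, 0, 1, 1, 1)
  "111010111" → prefix "1110" already present; 5 new (1, 0, 1, 1, 1)
  "000111" → prefix "00" already present; 4 new (0, 1, 1, 1)
Total nodes = 10 + 8 + 6 + 3 + 6 + 5 + 4 = 42

42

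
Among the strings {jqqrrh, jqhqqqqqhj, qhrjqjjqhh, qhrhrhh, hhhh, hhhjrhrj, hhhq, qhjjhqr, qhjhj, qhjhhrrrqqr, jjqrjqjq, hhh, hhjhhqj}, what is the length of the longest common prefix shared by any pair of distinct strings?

Equivalently: take the maximum, over all pairs, of their longest common prefix length.
e.g. "qhjhhrrrqqr" and "qhjhj" share the prefix "qhjh" of length 4; no pair shares a longer one.
Longest shared-prefix length: 4

4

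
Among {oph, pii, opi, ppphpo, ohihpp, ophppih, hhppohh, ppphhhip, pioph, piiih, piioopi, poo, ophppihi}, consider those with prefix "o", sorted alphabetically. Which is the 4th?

ophppihi

DFS of the "o" subtree visits, in order: "ohihpp", "oph", "ophppih", "ophppihi", "opi"
The 4th is ophppihi.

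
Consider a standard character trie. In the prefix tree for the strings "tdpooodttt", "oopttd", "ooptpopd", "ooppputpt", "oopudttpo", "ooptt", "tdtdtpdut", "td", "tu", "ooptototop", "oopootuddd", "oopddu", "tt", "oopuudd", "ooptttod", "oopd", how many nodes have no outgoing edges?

Leaves are exactly the stored words that no other stored word extends.
Those words: "oopddu", "oopootuddd", "ooppputpt", "ooptototop", "ooptpopd", "oopttd", "ooptttod", "oopudttpo", "oopuudd", "tdpooodttt", "tdtdtpdut", "tt", "tu"
Leaf count: 13

13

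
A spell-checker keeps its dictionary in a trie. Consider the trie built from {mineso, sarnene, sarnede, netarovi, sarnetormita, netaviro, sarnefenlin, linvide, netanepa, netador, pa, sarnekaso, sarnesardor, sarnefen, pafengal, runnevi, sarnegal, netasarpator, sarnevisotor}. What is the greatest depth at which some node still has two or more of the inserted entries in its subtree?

8

Equivalently: take the maximum, over all pairs, of their longest common prefix length.
e.g. "sarnefen" and "sarnefenlin" share the prefix "sarnefen" of length 8; no pair shares a longer one.
Longest shared-prefix length: 8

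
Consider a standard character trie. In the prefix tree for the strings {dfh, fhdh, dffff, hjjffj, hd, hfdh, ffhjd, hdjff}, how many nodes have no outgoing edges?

7

A leaf is a node with no children — equivalently, the end of a word that is not a proper prefix of any other stored word.
Those words: "dffff", "dfh", "ffhjd", "fhdh", "hdjff", "hfdh", "hjjffj"
Leaf count: 7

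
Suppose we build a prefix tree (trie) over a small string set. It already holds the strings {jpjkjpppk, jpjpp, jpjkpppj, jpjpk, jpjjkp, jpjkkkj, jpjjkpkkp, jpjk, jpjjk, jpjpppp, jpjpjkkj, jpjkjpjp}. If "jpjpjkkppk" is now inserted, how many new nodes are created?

The longest prefix of "jpjpjkkppk" already in the trie is "jpjpjkk" (length 7).
So 10 − 7 = 3 new nodes.

3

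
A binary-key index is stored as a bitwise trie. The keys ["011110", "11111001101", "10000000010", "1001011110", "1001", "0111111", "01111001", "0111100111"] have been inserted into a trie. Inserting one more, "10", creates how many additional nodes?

0

"10" is already a full path in the trie; only an end-marker is added.
No new nodes are needed: 0.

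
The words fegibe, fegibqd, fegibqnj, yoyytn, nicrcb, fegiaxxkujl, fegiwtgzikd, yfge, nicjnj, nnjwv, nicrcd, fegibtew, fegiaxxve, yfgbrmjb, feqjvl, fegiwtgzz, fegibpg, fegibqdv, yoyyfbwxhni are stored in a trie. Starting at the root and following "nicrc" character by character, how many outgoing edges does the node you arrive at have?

2

Walk "nicrc" from the root, arriving at one node.
Characters that immediately follow "nicrc" among the stored strings: {b, d}.
That node has 2 child edges.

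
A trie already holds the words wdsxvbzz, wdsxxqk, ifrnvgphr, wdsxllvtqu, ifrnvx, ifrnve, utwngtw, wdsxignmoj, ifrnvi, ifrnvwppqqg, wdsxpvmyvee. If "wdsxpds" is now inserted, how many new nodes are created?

2

The longest prefix of "wdsxpds" already in the trie is "wdsxp" (length 5).
So 7 − 5 = 2 new nodes.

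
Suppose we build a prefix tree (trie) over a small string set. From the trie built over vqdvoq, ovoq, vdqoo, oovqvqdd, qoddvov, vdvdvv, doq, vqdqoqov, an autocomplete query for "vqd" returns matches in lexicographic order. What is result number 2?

vqdvoq

Words with prefix "vqd", in lexicographic order: "vqdqoqov", "vqdvoq"
The 2nd is vqdvoq.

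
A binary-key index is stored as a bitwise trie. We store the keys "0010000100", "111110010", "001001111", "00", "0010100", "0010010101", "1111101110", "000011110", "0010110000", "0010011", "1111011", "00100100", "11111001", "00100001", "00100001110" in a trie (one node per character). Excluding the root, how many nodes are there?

For each word, the new-node count is its length minus the longest prefix already in the trie:
  "0010000100" → 10 new (0, 0, 1, 0, 0, 0, 0, 1, 0, 0)
  "111110010" → 9 new (1, 1, 1, 1, 1, 0, 0, 1, 0)
  "001001111" → prefix "00100" already present; 4 new (1, 1, 1, 1)
  "00" → prefix "00" already present; 0 new (none)
  "0010100" → prefix "0010" already present; 3 new (1, 0, 0)
  "0010010101" → prefix "001001" already present; 4 new (0, 1, 0, 1)
  "1111101110" → prefix "111110" already present; 4 new (1, 1, 1, 0)
  "000011110" → prefix "00" already present; 7 new (0, 0, 1, 1, 1, 1, 0)
  "0010110000" → prefix "00101" already present; 5 new (1, 0, 0, 0, 0)
  "0010011" → prefix "0010011" already present; 0 new (none)
  "1111011" → prefix "1111" already present; 3 new (0, 1, 1)
  "00100100" → prefix "0010010" already present; 1 new (0)
  "11111001" → prefix "11111001" already present; 0 new (none)
  "00100001" → prefix "00100001" already present; 0 new (none)
  "00100001110" → prefix "00100001" already present; 3 new (1, 1, 0)
Total nodes = 10 + 9 + 4 + 0 + 3 + 4 + 4 + 7 + 5 + 0 + 3 + 1 + 0 + 0 + 3 = 53

53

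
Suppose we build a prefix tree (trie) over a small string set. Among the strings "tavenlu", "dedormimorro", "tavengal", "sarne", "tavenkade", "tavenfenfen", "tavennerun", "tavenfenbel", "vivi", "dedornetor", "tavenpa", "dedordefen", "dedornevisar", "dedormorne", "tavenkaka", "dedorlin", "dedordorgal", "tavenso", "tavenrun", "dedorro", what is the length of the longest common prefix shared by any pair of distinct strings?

8

The deepest shared node is where two words last agree before diverging.
"tavenfenbel" and "tavenfenfen" agree on "tavenfen" (8 characters) before diverging; nothing deeper is shared.
Longest shared-prefix length: 8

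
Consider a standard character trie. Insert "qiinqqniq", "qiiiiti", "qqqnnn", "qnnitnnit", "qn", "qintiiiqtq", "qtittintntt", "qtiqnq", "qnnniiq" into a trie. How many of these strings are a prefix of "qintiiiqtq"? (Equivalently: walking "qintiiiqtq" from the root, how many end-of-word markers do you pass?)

1

Check each prefix of "qintiiiqtq" against the stored set — each match is an end-marker on the path.
Prefixes of the query that are stored words: "qintiiiqtq"
Count: 1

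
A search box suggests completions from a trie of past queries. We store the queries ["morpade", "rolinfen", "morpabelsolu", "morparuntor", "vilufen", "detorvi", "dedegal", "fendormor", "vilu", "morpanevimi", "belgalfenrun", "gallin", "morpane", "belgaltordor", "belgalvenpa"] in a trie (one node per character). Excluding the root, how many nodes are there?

Count nodes per top-level branch (shared prefixes stored once):
  'b'-branch (belgalfenrun, belgaltordor, belgalvenpa): 23 nodes
  'd'-branch (dedegal, detorvi): 12 nodes
  'f'-branch (fendormor): 9 nodes
  'g'-branch (gallin): 6 nodes
  'm'-branch (morpabelsolu, morpade, morpane, morpanevimi, morparuntor): 26 nodes
  'r'-branch (rolinfen): 8 nodes
  'v'-branch (vilu, vilufen): 7 nodes
Sum: 91

91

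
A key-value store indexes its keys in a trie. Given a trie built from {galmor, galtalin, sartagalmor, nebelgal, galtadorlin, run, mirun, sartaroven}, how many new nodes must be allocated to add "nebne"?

2

"neb" is already a path in the trie; the remaining "ne" must be added.
New nodes needed: |"nebne"| − 3 = 5 − 3 = 2.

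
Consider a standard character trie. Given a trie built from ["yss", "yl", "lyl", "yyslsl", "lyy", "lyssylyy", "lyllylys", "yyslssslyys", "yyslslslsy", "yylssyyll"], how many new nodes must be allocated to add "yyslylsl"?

4

Walking "yyslylsl" from the root, the first 4 characters ("yysl") follow existing edges; "y" is the first miss.
New nodes needed: |"yyslylsl"| − 4 = 8 − 4 = 4.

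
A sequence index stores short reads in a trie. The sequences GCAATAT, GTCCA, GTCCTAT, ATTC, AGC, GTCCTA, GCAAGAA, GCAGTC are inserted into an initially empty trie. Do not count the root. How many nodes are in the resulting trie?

26

Count nodes per top-level branch (shared prefixes stored once):
  'A'-branch (AGC, ATTC): 6 nodes
  'G'-branch (GCAAGAA, GCAATAT, GCAGTC, GTCCA, GTCCTA, GTCCTAT): 20 nodes
Sum: 26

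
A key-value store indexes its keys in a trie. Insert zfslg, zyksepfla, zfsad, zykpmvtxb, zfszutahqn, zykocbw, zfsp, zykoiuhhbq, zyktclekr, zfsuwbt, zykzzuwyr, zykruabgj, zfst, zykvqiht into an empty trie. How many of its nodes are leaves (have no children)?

14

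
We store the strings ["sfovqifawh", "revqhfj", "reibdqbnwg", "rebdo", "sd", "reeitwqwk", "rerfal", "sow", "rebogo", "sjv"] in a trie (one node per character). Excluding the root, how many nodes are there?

47

Trace insertions, counting only characters that open a new branch:
  "sfovqifawh" → 10 new (s, f, o, v, q, i, f, a, w, h)
  "revqhfj" → 7 new (r, e, v, q, h, f, j)
  "reibdqbnwg" → prefix "re" already present; 8 new (i, b, d, q, b, n, w, g)
  "rebdo" → prefix "re" already present; 3 new (b, d, o)
  "sd" → prefix "s" already present; 1 new (d)
  "reeitwqwk" → prefix "re" already present; 7 new (e, i, t, w, q, w, k)
  "rerfal" → prefix "re" already present; 4 new (r, f, a, l)
  "sow" → prefix "s" already present; 2 new (o, w)
  "rebogo" → prefix "reb" already present; 3 new (o, g, o)
  "sjv" → prefix "s" already present; 2 new (j, v)
Total nodes = 10 + 7 + 8 + 3 + 1 + 7 + 4 + 2 + 3 + 2 = 47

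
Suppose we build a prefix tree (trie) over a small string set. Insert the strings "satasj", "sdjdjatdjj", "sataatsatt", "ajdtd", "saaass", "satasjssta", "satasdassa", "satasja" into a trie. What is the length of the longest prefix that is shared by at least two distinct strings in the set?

Look for the deepest trie node that still has at least two words in its subtree.
"satasj" and "satasja" agree on "satasj" (6 characters) before diverging; nothing deeper is shared.
Longest shared-prefix length: 6

6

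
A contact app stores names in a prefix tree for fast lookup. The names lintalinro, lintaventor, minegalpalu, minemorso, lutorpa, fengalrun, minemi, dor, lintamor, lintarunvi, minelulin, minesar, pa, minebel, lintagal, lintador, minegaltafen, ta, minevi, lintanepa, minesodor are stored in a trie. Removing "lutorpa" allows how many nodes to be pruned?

After clearing the end-marker at "lutorpa", prune upward until reaching a node still needed by another word.
The suffix "utorpa" (6 nodes) is used only by "lutorpa"; the node for "l" still has the child "i", so pruning stops there.
Nodes removed: 6

6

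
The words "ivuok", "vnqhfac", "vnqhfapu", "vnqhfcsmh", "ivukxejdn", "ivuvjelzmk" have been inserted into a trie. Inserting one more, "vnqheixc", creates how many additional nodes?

"vnqh" is already a path in the trie; the remaining "eixc" must be added.
Each of the 4 remaining characters creates one node.

4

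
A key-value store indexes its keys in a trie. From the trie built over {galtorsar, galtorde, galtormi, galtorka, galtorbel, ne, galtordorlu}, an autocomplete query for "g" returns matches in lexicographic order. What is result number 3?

galtordorlu

DFS of the "g" subtree visits, in order: "galtorbel", "galtorde", "galtordorlu", "galtorka", "galtormi", "galtorsar"
The 3rd is galtordorlu.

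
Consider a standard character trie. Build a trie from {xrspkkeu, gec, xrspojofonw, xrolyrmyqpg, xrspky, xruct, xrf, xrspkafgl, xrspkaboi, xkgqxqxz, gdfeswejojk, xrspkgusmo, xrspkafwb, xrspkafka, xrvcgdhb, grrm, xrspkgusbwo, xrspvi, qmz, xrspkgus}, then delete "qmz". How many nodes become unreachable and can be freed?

3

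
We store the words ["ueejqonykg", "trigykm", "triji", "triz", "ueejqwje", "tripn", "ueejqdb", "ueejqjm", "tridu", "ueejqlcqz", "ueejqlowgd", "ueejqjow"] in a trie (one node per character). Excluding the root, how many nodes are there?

41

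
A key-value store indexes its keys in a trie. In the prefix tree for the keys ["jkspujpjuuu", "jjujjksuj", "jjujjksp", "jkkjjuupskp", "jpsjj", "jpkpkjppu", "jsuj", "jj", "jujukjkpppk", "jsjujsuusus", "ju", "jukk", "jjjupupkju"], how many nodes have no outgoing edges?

A leaf is a node with no children — equivalently, the end of a word that is not a proper prefix of any other stored word.
Those words: "jjjupupkju", "jjujjksp", "jjujjksuj", "jkkjjuupskp", "jkspujpjuuu", "jpkpkjppu", "jpsjj", "jsjujsuusus", "jsuj", "jujukjkpppk", "jukk"
Leaf count: 11

11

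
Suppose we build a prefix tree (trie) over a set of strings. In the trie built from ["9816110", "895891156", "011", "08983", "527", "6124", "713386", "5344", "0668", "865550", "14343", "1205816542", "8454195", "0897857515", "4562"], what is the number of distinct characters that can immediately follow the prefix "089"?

Walk "089" from the root, arriving at one node.
Distinct next characters after "089": 7, 8.
That node has 2 child edges.

2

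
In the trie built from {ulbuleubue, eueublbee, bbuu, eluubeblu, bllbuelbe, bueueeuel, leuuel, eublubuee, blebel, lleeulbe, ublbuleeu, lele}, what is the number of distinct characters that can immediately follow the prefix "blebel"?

0

Walk "blebel" from the root, arriving at one node.
No stored string extends past "blebel".
That node has 0 child edges.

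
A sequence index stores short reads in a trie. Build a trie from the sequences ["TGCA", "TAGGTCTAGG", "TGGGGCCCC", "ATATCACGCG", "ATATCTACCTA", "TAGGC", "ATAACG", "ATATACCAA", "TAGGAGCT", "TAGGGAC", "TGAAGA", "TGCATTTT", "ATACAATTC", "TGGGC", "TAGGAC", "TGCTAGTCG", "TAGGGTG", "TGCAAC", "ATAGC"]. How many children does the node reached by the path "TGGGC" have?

0

Walk "TGGGC" from the root, arriving at one node.
No stored string extends past "TGGGC".
That node has 0 child edges.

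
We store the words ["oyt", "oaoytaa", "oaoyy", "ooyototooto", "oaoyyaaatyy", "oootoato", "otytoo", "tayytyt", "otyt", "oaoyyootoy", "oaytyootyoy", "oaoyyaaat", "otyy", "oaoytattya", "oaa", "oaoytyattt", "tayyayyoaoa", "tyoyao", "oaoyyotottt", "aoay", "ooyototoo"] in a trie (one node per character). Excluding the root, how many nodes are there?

90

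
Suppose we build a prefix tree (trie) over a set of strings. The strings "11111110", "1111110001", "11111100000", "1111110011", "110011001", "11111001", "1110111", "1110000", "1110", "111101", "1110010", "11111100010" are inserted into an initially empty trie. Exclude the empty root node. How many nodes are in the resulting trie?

For each word, the new-node count is its length minus the longest prefix already in the trie:
  "11111110" → 8 new (1, 1, 1, 1, 1, 1, 1, 0)
  "1111110001" → prefix "111111" already present; 4 new (0, 0, 0, 1)
  "11111100000" → prefix "111111000" already present; 2 new (0, 0)
  "1111110011" → prefix "11111100" already present; 2 new (1, 1)
  "110011001" → prefix "11" already present; 7 new (0, 0, 1, 1, 0, 0, 1)
  "11111001" → prefix "11111" already present; 3 new (0, 0, 1)
  "1110111" → prefix "111" already present; 4 new (0, 1, 1, 1)
  "1110000" → prefix "1110" already present; 3 new (0, 0, 0)
  "1110" → prefix "1110" already present; 0 new (none)
  "111101" → prefix "1111" already present; 2 new (0, 1)
  "1110010" → prefix "11100" already present; 2 new (1, 0)
  "11111100010" → prefix "1111110001" already present; 1 new (0)
Total nodes = 8 + 4 + 2 + 2 + 7 + 3 + 4 + 3 + 0 + 2 + 2 + 1 = 38

38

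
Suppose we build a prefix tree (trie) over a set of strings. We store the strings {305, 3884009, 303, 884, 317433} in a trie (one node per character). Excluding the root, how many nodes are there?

18

For each word, the new-node count is its length minus the longest prefix already in the trie:
  "305" → 3 new (3, 0, 5)
  "3884009" → prefix "3" already present; 6 new (8, 8, 4, 0, 0, 9)
  "303" → prefix "30" already present; 1 new (3)
  "884" → 3 new (8, 8, 4)
  "317433" → prefix "3" already present; 5 new (1, 7, 4, 3, 3)
Total nodes = 3 + 6 + 1 + 3 + 5 = 18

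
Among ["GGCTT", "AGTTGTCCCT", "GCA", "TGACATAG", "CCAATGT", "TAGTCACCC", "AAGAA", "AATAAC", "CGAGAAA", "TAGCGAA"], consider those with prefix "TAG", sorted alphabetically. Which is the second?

TAGTCACCC

Words with prefix "TAG", in lexicographic order: "TAGCGAA", "TAGTCACCC"
The 2nd is TAGTCACCC.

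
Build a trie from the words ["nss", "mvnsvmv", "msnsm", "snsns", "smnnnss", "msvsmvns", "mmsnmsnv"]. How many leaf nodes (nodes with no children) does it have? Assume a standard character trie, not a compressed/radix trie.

7

Leaves are exactly the stored words that no other stored word extends.
Those words: "mmsnmsnv", "msnsm", "msvsmvns", "mvnsvmv", "nss", "smnnnss", "snsns"
Leaf count: 7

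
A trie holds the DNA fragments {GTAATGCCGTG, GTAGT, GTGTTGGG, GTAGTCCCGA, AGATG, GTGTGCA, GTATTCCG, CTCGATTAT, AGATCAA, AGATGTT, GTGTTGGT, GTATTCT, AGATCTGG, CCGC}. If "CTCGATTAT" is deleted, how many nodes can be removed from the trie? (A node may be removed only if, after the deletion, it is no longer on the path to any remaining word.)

Walk "CTCGATTAT" from the leaf back toward the root, removing each node that no remaining word uses.
The suffix "TCGATTAT" (8 nodes) is used only by "CTCGATTAT"; the node for "C" still has the child "C", so pruning stops there.
Nodes removed: 8

8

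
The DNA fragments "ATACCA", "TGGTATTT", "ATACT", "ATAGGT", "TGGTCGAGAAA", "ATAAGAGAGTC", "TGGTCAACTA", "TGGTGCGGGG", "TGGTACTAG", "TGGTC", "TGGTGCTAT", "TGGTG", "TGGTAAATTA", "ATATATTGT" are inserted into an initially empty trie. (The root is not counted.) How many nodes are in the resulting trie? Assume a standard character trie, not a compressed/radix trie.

Insert word by word; a character creates a node only if that edge doesn't already exist:
  "ATACCA" → 6 new (A, T, A, C, C, A)
  "TGGTATTT" → 8 new (T, G, G, T, A, T, T, T)
  "ATACT" → prefix "ATAC" already present; 1 new (T)
  "ATAGGT" → prefix "ATA" already present; 3 new (G, G, T)
  "TGGTCGAGAAA" → prefix "TGGT" already present; 7 new (C, G, A, G, A, A, A)
  "ATAAGAGAGTC" → prefix "ATA" already present; 8 new (A, G, A, G, A, G, T, C)
  "TGGTCAACTA" → prefix "TGGTC" already present; 5 new (A, A, C, T, A)
  "TGGTGCGGGG" → prefix "TGGT" already present; 6 new (G, C, G, G, G, G)
  "TGGTACTAG" → prefix "TGGTA" already present; 4 new (C, T, A, G)
  "TGGTC" → prefix "TGGTC" already present; 0 new (none)
  "TGGTGCTAT" → prefix "TGGTGC" already present; 3 new (T, A, T)
  "TGGTG" → prefix "TGGTG" already present; 0 new (none)
  "TGGTAAATTA" → prefix "TGGTA" already present; 5 new (A, A, T, T, A)
  "ATATATTGT" → prefix "ATA" already present; 6 new (T, A, T, T, G, T)
Total nodes = 6 + 8 + 1 + 3 + 7 + 8 + 5 + 6 + 4 + 0 + 3 + 0 + 5 + 6 = 62

62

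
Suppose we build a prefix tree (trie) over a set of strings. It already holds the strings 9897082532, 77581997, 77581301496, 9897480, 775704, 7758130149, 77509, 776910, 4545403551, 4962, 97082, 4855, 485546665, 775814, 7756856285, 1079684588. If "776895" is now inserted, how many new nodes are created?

"776" is already a path in the trie; the remaining "895" must be added.
So 6 − 3 = 3 new nodes.

3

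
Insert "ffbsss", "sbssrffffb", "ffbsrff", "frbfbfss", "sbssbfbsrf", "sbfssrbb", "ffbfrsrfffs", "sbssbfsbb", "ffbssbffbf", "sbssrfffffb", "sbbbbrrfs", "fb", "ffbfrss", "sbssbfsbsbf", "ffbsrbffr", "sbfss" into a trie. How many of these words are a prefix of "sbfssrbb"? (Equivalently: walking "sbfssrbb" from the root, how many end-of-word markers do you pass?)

Check each prefix of "sbfssrbb" against the stored set — each match is an end-marker on the path.
Prefixes of the query that are stored words: "sbfss", "sbfssrbb"
Count: 2

2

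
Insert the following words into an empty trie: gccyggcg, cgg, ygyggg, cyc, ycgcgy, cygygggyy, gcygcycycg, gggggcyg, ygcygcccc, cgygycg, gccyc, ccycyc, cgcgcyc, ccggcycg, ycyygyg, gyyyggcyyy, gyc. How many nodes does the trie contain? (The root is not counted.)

90

Insert word by word; a character creates a node only if that edge doesn't already exist:
  "gccyggcg" → 8 new (g, c, c, y, g, g, c, g)
  "cgg" → 3 new (c, g, g)
  "ygyggg" → 6 new (y, g, y, g, g, g)
  "cyc" → prefix "c" already present; 2 new (y, c)
  "ycgcgy" → prefix "y" already present; 5 new (c, g, c, g, y)
  "cygygggyy" → prefix "cy" already present; 7 new (g, y, g, g, g, y, y)
  "gcygcycycg" → prefix "gc" already present; 8 new (y, g, c, y, c, y, c, g)
  "gggggcyg" → prefix "g" already present; 7 new (g, g, g, g, c, y, g)
  "ygcygcccc" → prefix "yg" already present; 7 new (c, y, g, c, c, c, c)
  "cgygycg" → prefix "cg" already present; 5 new (y, g, y, c, g)
  "gccyc" → prefix "gccy" already present; 1 new (c)
  "ccycyc" → prefix "c" already present; 5 new (c, y, c, y, c)
  "cgcgcyc" → prefix "cg" already present; 5 new (c, g, c, y, c)
  "ccggcycg" → prefix "cc" already present; 6 new (g, g, c, y, c, g)
  "ycyygyg" → prefix "yc" already present; 5 new (y, y, g, y, g)
  "gyyyggcyyy" → prefix "g" already present; 9 new (y, y, y, g, g, c, y, y, y)
  "gyc" → prefix "gy" already present; 1 new (c)
Total nodes = 8 + 3 + 6 + 2 + 5 + 7 + 8 + 7 + 7 + 5 + 1 + 5 + 5 + 6 + 5 + 9 + 1 = 90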